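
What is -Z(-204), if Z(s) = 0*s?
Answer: 0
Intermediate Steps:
Z(s) = 0
-Z(-204) = -1*0 = 0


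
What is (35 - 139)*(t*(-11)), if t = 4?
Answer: 4576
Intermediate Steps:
(35 - 139)*(t*(-11)) = (35 - 139)*(4*(-11)) = -104*(-44) = 4576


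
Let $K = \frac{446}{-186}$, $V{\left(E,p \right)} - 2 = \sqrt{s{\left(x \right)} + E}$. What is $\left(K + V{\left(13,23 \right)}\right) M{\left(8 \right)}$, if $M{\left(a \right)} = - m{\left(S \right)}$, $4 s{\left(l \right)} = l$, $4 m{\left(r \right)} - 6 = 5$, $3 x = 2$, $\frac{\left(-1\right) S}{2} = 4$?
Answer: $\frac{407}{372} - \frac{11 \sqrt{474}}{24} \approx -8.8845$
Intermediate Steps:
$S = -8$ ($S = \left(-2\right) 4 = -8$)
$x = \frac{2}{3}$ ($x = \frac{1}{3} \cdot 2 = \frac{2}{3} \approx 0.66667$)
$m{\left(r \right)} = \frac{11}{4}$ ($m{\left(r \right)} = \frac{3}{2} + \frac{1}{4} \cdot 5 = \frac{3}{2} + \frac{5}{4} = \frac{11}{4}$)
$s{\left(l \right)} = \frac{l}{4}$
$V{\left(E,p \right)} = 2 + \sqrt{\frac{1}{6} + E}$ ($V{\left(E,p \right)} = 2 + \sqrt{\frac{1}{4} \cdot \frac{2}{3} + E} = 2 + \sqrt{\frac{1}{6} + E}$)
$M{\left(a \right)} = - \frac{11}{4}$ ($M{\left(a \right)} = \left(-1\right) \frac{11}{4} = - \frac{11}{4}$)
$K = - \frac{223}{93}$ ($K = 446 \left(- \frac{1}{186}\right) = - \frac{223}{93} \approx -2.3979$)
$\left(K + V{\left(13,23 \right)}\right) M{\left(8 \right)} = \left(- \frac{223}{93} + \left(2 + \frac{\sqrt{6 + 36 \cdot 13}}{6}\right)\right) \left(- \frac{11}{4}\right) = \left(- \frac{223}{93} + \left(2 + \frac{\sqrt{6 + 468}}{6}\right)\right) \left(- \frac{11}{4}\right) = \left(- \frac{223}{93} + \left(2 + \frac{\sqrt{474}}{6}\right)\right) \left(- \frac{11}{4}\right) = \left(- \frac{37}{93} + \frac{\sqrt{474}}{6}\right) \left(- \frac{11}{4}\right) = \frac{407}{372} - \frac{11 \sqrt{474}}{24}$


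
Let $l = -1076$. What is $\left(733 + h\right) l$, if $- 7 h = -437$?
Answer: $- \frac{5991168}{7} \approx -8.5588 \cdot 10^{5}$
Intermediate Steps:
$h = \frac{437}{7}$ ($h = \left(- \frac{1}{7}\right) \left(-437\right) = \frac{437}{7} \approx 62.429$)
$\left(733 + h\right) l = \left(733 + \frac{437}{7}\right) \left(-1076\right) = \frac{5568}{7} \left(-1076\right) = - \frac{5991168}{7}$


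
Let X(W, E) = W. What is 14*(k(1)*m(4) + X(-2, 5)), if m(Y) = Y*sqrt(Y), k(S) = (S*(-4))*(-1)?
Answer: 420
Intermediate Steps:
k(S) = 4*S (k(S) = -4*S*(-1) = 4*S)
m(Y) = Y**(3/2)
14*(k(1)*m(4) + X(-2, 5)) = 14*((4*1)*4**(3/2) - 2) = 14*(4*8 - 2) = 14*(32 - 2) = 14*30 = 420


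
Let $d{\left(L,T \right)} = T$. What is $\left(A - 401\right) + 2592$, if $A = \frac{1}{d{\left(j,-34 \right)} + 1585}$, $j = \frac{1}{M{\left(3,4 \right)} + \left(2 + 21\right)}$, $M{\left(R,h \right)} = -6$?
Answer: $\frac{3398242}{1551} \approx 2191.0$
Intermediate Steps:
$j = \frac{1}{17}$ ($j = \frac{1}{-6 + \left(2 + 21\right)} = \frac{1}{-6 + 23} = \frac{1}{17} \approx 0.058824$)
$A = \frac{1}{1551}$ ($A = \frac{1}{-34 + 1585} = \frac{1}{1551} \approx 0.00064475$)
$\left(A - 401\right) + 2592 = \left(\frac{1}{1551} - 401\right) + 2592 = - \frac{621950}{1551} + 2592 = \frac{3398242}{1551}$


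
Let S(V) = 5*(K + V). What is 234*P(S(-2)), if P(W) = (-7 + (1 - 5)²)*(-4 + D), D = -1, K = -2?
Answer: -10530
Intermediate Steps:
S(V) = -10 + 5*V (S(V) = 5*(-2 + V) = -10 + 5*V)
P(W) = -45 (P(W) = (-7 + (1 - 5)²)*(-4 - 1) = (-7 + (-4)²)*(-5) = (-7 + 16)*(-5) = 9*(-5) = -45)
234*P(S(-2)) = 234*(-45) = -10530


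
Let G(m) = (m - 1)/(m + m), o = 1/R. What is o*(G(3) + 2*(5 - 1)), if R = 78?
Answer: 25/234 ≈ 0.10684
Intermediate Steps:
o = 1/78 ≈ 0.012821
G(m) = (-1 + m)/(2*m) (G(m) = (-1 + m)/((2*m)) = (-1 + m)*(1/(2*m)) = (-1 + m)/(2*m))
o*(G(3) + 2*(5 - 1)) = ((½)*(-1 + 3)/3 + 2*(5 - 1))/78 = ((½)*(⅓)*2 + 2*4)/78 = (⅓ + 8)/78 = (1/78)*(25/3) = 25/234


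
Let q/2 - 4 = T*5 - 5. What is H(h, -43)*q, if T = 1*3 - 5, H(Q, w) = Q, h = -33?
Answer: 726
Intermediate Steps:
T = -2 (T = 3 - 5 = -2)
q = -22 (q = 8 + 2*(-2*5 - 5) = 8 + 2*(-10 - 5) = 8 + 2*(-15) = 8 - 30 = -22)
H(h, -43)*q = -33*(-22) = 726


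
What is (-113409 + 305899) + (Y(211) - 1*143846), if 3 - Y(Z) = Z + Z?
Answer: 48225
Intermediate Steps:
Y(Z) = 3 - 2*Z (Y(Z) = 3 - (Z + Z) = 3 - 2*Z)
(-113409 + 305899) + (Y(211) - 1*143846) = (-113409 + 305899) + ((3 - 2*211) - 1*143846) = 192490 + ((3 - 422) - 143846) = 192490 + (-419 - 143846) = 192490 - 144265 = 48225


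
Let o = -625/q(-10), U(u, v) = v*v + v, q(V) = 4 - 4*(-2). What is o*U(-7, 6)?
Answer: -4375/2 ≈ -2187.5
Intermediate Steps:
q(V) = 12 (q(V) = 4 + 8 = 12)
U(u, v) = v + v² (U(u, v) = v² + v = v + v²)
o = -625/12 ≈ -52.083
o*U(-7, 6) = -625*(1 + 6)/2 = -625*7/2 = -625/12*42 = -4375/2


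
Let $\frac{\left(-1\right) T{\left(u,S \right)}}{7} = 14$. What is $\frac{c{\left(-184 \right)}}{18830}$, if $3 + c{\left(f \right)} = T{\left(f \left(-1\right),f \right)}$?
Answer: $- \frac{101}{18830} \approx -0.0053638$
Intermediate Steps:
$T{\left(u,S \right)} = -98$ ($T{\left(u,S \right)} = \left(-7\right) 14 = -98$)
$c{\left(f \right)} = -101$ ($c{\left(f \right)} = -3 - 98 = -101$)
$\frac{c{\left(-184 \right)}}{18830} = - \frac{101}{18830}$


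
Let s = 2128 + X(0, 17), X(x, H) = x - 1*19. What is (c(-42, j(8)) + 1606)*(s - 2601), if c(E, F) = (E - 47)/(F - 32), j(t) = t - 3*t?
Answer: -3164257/4 ≈ -7.9106e+5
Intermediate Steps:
j(t) = -2*t
X(x, H) = -19 + x (X(x, H) = x - 19 = -19 + x)
c(E, F) = (-47 + E)/(-32 + F)
s = 2109 (s = 2128 + (-19 + 0) = 2128 - 19 = 2109)
(c(-42, j(8)) + 1606)*(s - 2601) = ((-47 - 42)/(-32 - 2*8) + 1606)*(2109 - 2601) = (-89/(-32 - 16) + 1606)*(-492) = (-89/(-48) + 1606)*(-492) = (-1/48*(-89) + 1606)*(-492) = (89/48 + 1606)*(-492) = (77177/48)*(-492) = -3164257/4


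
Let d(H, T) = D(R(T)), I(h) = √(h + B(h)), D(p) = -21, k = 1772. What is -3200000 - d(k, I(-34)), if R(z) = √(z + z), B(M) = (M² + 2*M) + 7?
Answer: -3199979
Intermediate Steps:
B(M) = 7 + M² + 2*M
R(z) = √2*√z (R(z) = √(2*z) = √2*√z)
I(h) = √(7 + h² + 3*h) (I(h) = √(h + (7 + h² + 2*h)) = √(7 + h² + 3*h))
d(H, T) = -21
-3200000 - d(k, I(-34)) = -3200000 - 1*(-21) = -3200000 + 21 = -3199979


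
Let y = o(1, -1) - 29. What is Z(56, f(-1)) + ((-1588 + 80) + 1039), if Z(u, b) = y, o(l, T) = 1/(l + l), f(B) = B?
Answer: -995/2 ≈ -497.50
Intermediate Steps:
o(l, T) = 1/(2*l)
y = -57/2 (y = (1/2)/1 - 29 = (1/2)*1 - 29 = 1/2 - 29 = -57/2 ≈ -28.500)
Z(u, b) = -57/2
Z(56, f(-1)) + ((-1588 + 80) + 1039) = -57/2 + ((-1588 + 80) + 1039) = -57/2 + (-1508 + 1039) = -57/2 - 469 = -995/2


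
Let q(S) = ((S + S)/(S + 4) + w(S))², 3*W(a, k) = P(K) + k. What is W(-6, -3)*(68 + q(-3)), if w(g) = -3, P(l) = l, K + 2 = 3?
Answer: -298/3 ≈ -99.333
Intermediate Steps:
K = 1 (K = -2 + 3 = 1)
W(a, k) = ⅓ + k/3 (W(a, k) = (1 + k)/3 = ⅓ + k/3)
q(S) = (-3 + 2*S/(4 + S))² (q(S) = ((S + S)/(S + 4) - 3)² = ((2*S)/(4 + S) - 3)² = (2*S/(4 + S) - 3)² = (-3 + 2*S/(4 + S))²)
W(-6, -3)*(68 + q(-3)) = (⅓ + (⅓)*(-3))*(68 + (12 - 3)²/(4 - 3)²) = (⅓ - 1)*(68 + 9²/1²) = -2*(68 + 1*81)/3 = -2*(68 + 81)/3 = -⅔*149 = -298/3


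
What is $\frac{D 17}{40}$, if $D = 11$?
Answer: $\frac{187}{40} \approx 4.675$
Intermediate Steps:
$\frac{D 17}{40} = \frac{11 \cdot 17}{40} = 187 \cdot \frac{1}{40} = \frac{187}{40}$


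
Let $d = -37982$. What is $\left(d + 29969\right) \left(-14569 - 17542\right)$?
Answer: $257305443$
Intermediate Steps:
$\left(d + 29969\right) \left(-14569 - 17542\right) = \left(-37982 + 29969\right) \left(-14569 - 17542\right) = \left(-8013\right) \left(-32111\right) = 257305443$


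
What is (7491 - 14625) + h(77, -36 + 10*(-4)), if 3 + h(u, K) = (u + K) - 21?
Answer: -7157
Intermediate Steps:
h(u, K) = -24 + K + u (h(u, K) = -3 + ((u + K) - 21) = -3 + ((K + u) - 21) = -3 + (-21 + K + u) = -24 + K + u)
(7491 - 14625) + h(77, -36 + 10*(-4)) = (7491 - 14625) + (-24 + (-36 + 10*(-4)) + 77) = -7134 + (-24 + (-36 - 40) + 77) = -7134 + (-24 - 76 + 77) = -7134 - 23 = -7157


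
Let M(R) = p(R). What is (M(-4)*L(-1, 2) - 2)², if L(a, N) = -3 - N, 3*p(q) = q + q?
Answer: 1156/9 ≈ 128.44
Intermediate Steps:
p(q) = 2*q/3 (p(q) = (q + q)/3 = (2*q)/3 = 2*q/3)
M(R) = 2*R/3
(M(-4)*L(-1, 2) - 2)² = (((⅔)*(-4))*(-3 - 1*2) - 2)² = (-8*(-3 - 2)/3 - 2)² = (-8/3*(-5) - 2)² = (40/3 - 2)² = (34/3)² = 1156/9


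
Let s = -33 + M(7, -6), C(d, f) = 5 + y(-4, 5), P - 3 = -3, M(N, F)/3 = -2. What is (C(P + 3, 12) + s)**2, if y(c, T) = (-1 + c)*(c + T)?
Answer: 1521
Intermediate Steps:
y(c, T) = (-1 + c)*(T + c)
M(N, F) = -6 (M(N, F) = 3*(-2) = -6)
P = 0 (P = 3 - 3 = 0)
C(d, f) = 0 (C(d, f) = 5 + ((-4)**2 - 1*5 - 1*(-4) + 5*(-4)) = 5 + (16 - 5 + 4 - 20) = 5 - 5 = 0)
s = -39 (s = -33 - 6 = -39)
(C(P + 3, 12) + s)**2 = (0 - 39)**2 = (-39)**2 = 1521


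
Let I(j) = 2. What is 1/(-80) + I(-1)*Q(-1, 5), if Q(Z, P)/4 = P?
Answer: 3199/80 ≈ 39.987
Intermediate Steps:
Q(Z, P) = 4*P
1/(-80) + I(-1)*Q(-1, 5) = 1/(-80) + 2*(4*5) = -1/80 + 2*20 = -1/80 + 40 = 3199/80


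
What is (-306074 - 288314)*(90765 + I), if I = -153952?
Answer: 37557594556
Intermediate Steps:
(-306074 - 288314)*(90765 + I) = (-306074 - 288314)*(90765 - 153952) = -594388*(-63187) = 37557594556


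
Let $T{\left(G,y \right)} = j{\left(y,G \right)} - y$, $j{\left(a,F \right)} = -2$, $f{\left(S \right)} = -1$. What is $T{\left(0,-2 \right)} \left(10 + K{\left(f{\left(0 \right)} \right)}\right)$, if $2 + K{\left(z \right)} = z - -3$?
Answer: $0$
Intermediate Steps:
$K{\left(z \right)} = 1 + z$ ($K{\left(z \right)} = -2 + \left(z - -3\right) = -2 + \left(z + 3\right) = -2 + \left(3 + z\right) = 1 + z$)
$T{\left(G,y \right)} = -2 - y$
$T{\left(0,-2 \right)} \left(10 + K{\left(f{\left(0 \right)} \right)}\right) = \left(-2 - -2\right) \left(10 + \left(1 - 1\right)\right) = \left(-2 + 2\right) \left(10 + 0\right) = 0 \cdot 10 = 0$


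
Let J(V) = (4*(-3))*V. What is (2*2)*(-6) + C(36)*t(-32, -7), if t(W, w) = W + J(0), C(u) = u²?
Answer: -41496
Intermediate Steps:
J(V) = -12*V
t(W, w) = W (t(W, w) = W - 12*0 = W + 0 = W)
(2*2)*(-6) + C(36)*t(-32, -7) = (2*2)*(-6) + 36²*(-32) = 4*(-6) + 1296*(-32) = -24 - 41472 = -41496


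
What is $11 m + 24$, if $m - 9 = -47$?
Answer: $-394$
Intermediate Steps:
$m = -38$ ($m = 9 - 47 = -38$)
$11 m + 24 = 11 \left(-38\right) + 24 = -418 + 24 = -394$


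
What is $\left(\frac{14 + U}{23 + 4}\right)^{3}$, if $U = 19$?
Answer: $\frac{1331}{729} \approx 1.8258$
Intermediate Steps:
$\left(\frac{14 + U}{23 + 4}\right)^{3} = \left(\frac{14 + 19}{23 + 4}\right)^{3} = \left(\frac{33}{27}\right)^{3} = \left(33 \cdot \frac{1}{27}\right)^{3} = \left(\frac{11}{9}\right)^{3} = \frac{1331}{729}$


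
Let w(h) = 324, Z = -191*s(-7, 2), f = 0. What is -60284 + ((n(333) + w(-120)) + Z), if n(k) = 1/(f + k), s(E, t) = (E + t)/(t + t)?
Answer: -79548701/1332 ≈ -59721.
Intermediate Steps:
s(E, t) = (E + t)/(2*t) (s(E, t) = (E + t)/((2*t)) = (E + t)*(1/(2*t)) = (E + t)/(2*t))
n(k) = 1/k (n(k) = 1/(0 + k) = 1/k)
Z = 955/4 (Z = -191*(-7 + 2)/(2*2) = -191*(-5)/(2*2) = -191*(-5/4) = 955/4 ≈ 238.75)
-60284 + ((n(333) + w(-120)) + Z) = -60284 + ((1/333 + 324) + 955/4) = -60284 + (107893/333 + 955/4) = -60284 + 749587/1332 = -79548701/1332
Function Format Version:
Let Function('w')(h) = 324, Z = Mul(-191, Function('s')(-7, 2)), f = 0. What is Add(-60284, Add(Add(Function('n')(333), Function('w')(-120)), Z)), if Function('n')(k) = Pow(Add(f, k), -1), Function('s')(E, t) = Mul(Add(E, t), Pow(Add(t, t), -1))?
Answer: Rational(-79548701, 1332) ≈ -59721.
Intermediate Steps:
Function('s')(E, t) = Mul(Rational(1, 2), Pow(t, -1), Add(E, t)) (Function('s')(E, t) = Mul(Add(E, t), Pow(Mul(2, t), -1)) = Mul(Add(E, t), Mul(Rational(1, 2), Pow(t, -1))) = Mul(Rational(1, 2), Pow(t, -1), Add(E, t)))
Function('n')(k) = Pow(k, -1) (Function('n')(k) = Pow(Add(0, k), -1) = Pow(k, -1))
Z = Rational(955, 4) (Z = Mul(-191, Mul(Rational(1, 2), Pow(2, -1), Add(-7, 2))) = Mul(-191, Mul(Rational(1, 2), Rational(1, 2), -5)) = Mul(-191, Rational(-5, 4)) = Rational(955, 4) ≈ 238.75)
Add(-60284, Add(Add(Function('n')(333), Function('w')(-120)), Z)) = Add(-60284, Add(Add(Pow(333, -1), 324), Rational(955, 4))) = Add(-60284, Add(Add(Rational(1, 333), 324), Rational(955, 4))) = Add(-60284, Add(Rational(107893, 333), Rational(955, 4))) = Add(-60284, Rational(749587, 1332)) = Rational(-79548701, 1332)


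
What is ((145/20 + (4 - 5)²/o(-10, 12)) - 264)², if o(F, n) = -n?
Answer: 2374681/36 ≈ 65963.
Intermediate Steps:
((145/20 + (4 - 5)²/o(-10, 12)) - 264)² = ((145/20 + (4 - 5)²/((-1*12))) - 264)² = ((145*(1/20) + (-1)²/(-12)) - 264)² = ((29/4 + 1*(-1/12)) - 264)² = ((29/4 - 1/12) - 264)² = (43/6 - 264)² = (-1541/6)² = 2374681/36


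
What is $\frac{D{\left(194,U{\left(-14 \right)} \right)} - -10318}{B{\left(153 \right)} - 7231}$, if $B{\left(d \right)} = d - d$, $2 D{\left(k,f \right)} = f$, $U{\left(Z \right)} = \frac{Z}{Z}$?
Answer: $- \frac{20637}{14462} \approx -1.427$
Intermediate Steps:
$U{\left(Z \right)} = 1$
$D{\left(k,f \right)} = \frac{f}{2}$
$B{\left(d \right)} = 0$
$\frac{D{\left(194,U{\left(-14 \right)} \right)} - -10318}{B{\left(153 \right)} - 7231} = \frac{\frac{1}{2} \cdot 1 - -10318}{0 - 7231} = \frac{\frac{1}{2} + \left(-1331 + 11649\right)}{-7231} = \left(\frac{1}{2} + 10318\right) \left(- \frac{1}{7231}\right) = \frac{20637}{2} \left(- \frac{1}{7231}\right) = - \frac{20637}{14462}$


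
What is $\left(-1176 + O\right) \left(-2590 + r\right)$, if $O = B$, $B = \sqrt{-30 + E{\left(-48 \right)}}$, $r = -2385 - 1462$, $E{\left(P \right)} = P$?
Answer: $7569912 - 6437 i \sqrt{78} \approx 7.5699 \cdot 10^{6} - 56850.0 i$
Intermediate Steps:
$r = -3847$ ($r = -2385 - 1462 = -3847$)
$B = i \sqrt{78}$ ($B = \sqrt{-30 - 48} = \sqrt{-78} = i \sqrt{78} \approx 8.8318 i$)
$O = i \sqrt{78} \approx 8.8318 i$
$\left(-1176 + O\right) \left(-2590 + r\right) = \left(-1176 + i \sqrt{78}\right) \left(-2590 - 3847\right) = \left(-1176 + i \sqrt{78}\right) \left(-6437\right) = 7569912 - 6437 i \sqrt{78}$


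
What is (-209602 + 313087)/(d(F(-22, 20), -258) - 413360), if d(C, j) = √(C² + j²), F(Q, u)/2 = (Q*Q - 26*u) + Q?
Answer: -712942660/2847773493 - 6899*√20005/5695546986 ≈ -0.25052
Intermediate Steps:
F(Q, u) = -52*u + 2*Q + 2*Q² (F(Q, u) = 2*((Q*Q - 26*u) + Q) = 2*((Q² - 26*u) + Q) = 2*(Q + Q² - 26*u) = -52*u + 2*Q + 2*Q²)
(-209602 + 313087)/(d(F(-22, 20), -258) - 413360) = (-209602 + 313087)/(√((-52*20 + 2*(-22) + 2*(-22)²)² + (-258)²) - 413360) = 103485/(√((-1040 - 44 + 2*484)² + 66564) - 413360) = 103485/(√((-1040 - 44 + 968)² + 66564) - 413360) = 103485/(√((-116)² + 66564) - 413360) = 103485/(√(13456 + 66564) - 413360) = 103485/(√80020 - 413360) = 103485/(2*√20005 - 413360) = 103485/(-413360 + 2*√20005)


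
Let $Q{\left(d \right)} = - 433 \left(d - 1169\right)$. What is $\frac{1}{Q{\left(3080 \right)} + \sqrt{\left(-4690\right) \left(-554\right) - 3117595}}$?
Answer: $- \frac{827463}{684695535704} - \frac{i \sqrt{519335}}{684695535704} \approx -1.2085 \cdot 10^{-6} - 1.0525 \cdot 10^{-9} i$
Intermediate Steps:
$Q{\left(d \right)} = 506177 - 433 d$ ($Q{\left(d \right)} = - 433 \left(-1169 + d\right) = 506177 - 433 d$)
$\frac{1}{Q{\left(3080 \right)} + \sqrt{\left(-4690\right) \left(-554\right) - 3117595}} = \frac{1}{\left(506177 - 1333640\right) + \sqrt{\left(-4690\right) \left(-554\right) - 3117595}} = \frac{1}{\left(506177 - 1333640\right) + \sqrt{2598260 - 3117595}} = \frac{1}{-827463 + \sqrt{-519335}} = \frac{1}{-827463 + i \sqrt{519335}}$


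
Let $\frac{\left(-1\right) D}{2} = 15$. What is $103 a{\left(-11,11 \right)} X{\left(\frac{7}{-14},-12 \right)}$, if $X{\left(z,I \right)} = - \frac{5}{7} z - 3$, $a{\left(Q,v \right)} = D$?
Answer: $\frac{57165}{7} \approx 8166.4$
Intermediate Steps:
$D = -30$ ($D = \left(-2\right) 15 = -30$)
$a{\left(Q,v \right)} = -30$
$X{\left(z,I \right)} = -3 - \frac{5 z}{7}$ ($X{\left(z,I \right)} = \left(-5\right) \frac{1}{7} z - 3 = - \frac{5 z}{7} - 3 = -3 - \frac{5 z}{7}$)
$103 a{\left(-11,11 \right)} X{\left(\frac{7}{-14},-12 \right)} = 103 \left(-30\right) \left(-3 - \frac{5 \frac{7}{-14}}{7}\right) = - 3090 \left(-3 - \frac{5 \cdot 7 \left(- \frac{1}{14}\right)}{7}\right) = - 3090 \left(-3 - - \frac{5}{14}\right) = - 3090 \left(-3 + \frac{5}{14}\right) = \left(-3090\right) \left(- \frac{37}{14}\right) = \frac{57165}{7}$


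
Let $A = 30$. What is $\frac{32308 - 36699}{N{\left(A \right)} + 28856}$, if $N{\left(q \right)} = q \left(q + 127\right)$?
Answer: $- \frac{4391}{33566} \approx -0.13082$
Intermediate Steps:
$N{\left(q \right)} = q \left(127 + q\right)$
$\frac{32308 - 36699}{N{\left(A \right)} + 28856} = \frac{32308 - 36699}{30 \left(127 + 30\right) + 28856} = - \frac{4391}{30 \cdot 157 + 28856} = - \frac{4391}{4710 + 28856} = - \frac{4391}{33566}$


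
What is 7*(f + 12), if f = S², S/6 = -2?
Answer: 1092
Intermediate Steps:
S = -12 (S = 6*(-2) = -12)
f = 144 (f = (-12)² = 144)
7*(f + 12) = 7*(144 + 12) = 7*156 = 1092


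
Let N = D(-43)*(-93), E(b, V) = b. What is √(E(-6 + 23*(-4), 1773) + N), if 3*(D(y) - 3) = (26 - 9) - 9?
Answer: 25*I ≈ 25.0*I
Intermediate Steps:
D(y) = 17/3 (D(y) = 3 + ((26 - 9) - 9)/3 = 3 + (17 - 9)/3 = 3 + (⅓)*8 = 3 + 8/3 = 17/3)
N = -527 (N = (17/3)*(-93) = -527)
√(E(-6 + 23*(-4), 1773) + N) = √((-6 + 23*(-4)) - 527) = √((-6 - 92) - 527) = √(-98 - 527) = √(-625) = 25*I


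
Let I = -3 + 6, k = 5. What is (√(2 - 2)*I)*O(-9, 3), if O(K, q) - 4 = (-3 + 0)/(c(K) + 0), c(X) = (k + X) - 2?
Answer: 0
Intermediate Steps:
c(X) = 3 + X (c(X) = (5 + X) - 2 = 3 + X)
O(K, q) = 4 - 3/(3 + K) (O(K, q) = 4 + (-3 + 0)/((3 + K) + 0) = 4 - 3/(3 + K))
I = 3
(√(2 - 2)*I)*O(-9, 3) = (√(2 - 2)*3)*((9 + 4*(-9))/(3 - 9)) = (√0*3)*((9 - 36)/(-6)) = (0*3)*(-⅙*(-27)) = 0*(9/2) = 0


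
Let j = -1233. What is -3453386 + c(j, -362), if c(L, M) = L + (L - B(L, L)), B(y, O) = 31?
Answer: -3455883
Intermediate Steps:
c(L, M) = -31 + 2*L (c(L, M) = L + (L - 1*31) = L + (L - 31) = L + (-31 + L) = -31 + 2*L)
-3453386 + c(j, -362) = -3453386 + (-31 + 2*(-1233)) = -3453386 + (-31 - 2466) = -3453386 - 2497 = -3455883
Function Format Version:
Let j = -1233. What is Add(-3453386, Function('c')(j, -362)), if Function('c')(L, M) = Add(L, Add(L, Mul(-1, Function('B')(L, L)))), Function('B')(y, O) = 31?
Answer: -3455883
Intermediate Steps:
Function('c')(L, M) = Add(-31, Mul(2, L)) (Function('c')(L, M) = Add(L, Add(L, Mul(-1, 31))) = Add(L, Add(L, -31)) = Add(L, Add(-31, L)) = Add(-31, Mul(2, L)))
Add(-3453386, Function('c')(j, -362)) = Add(-3453386, Add(-31, Mul(2, -1233))) = Add(-3453386, Add(-31, -2466)) = Add(-3453386, -2497) = -3455883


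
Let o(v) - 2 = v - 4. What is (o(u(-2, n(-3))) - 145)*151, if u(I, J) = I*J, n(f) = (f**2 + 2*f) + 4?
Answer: -24311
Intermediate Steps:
n(f) = 4 + f**2 + 2*f
o(v) = -2 + v (o(v) = 2 + (v - 4) = 2 + (-4 + v) = -2 + v)
(o(u(-2, n(-3))) - 145)*151 = ((-2 - 2*(4 + (-3)**2 + 2*(-3))) - 145)*151 = ((-2 - 2*(4 + 9 - 6)) - 145)*151 = ((-2 - 2*7) - 145)*151 = ((-2 - 14) - 145)*151 = (-16 - 145)*151 = -161*151 = -24311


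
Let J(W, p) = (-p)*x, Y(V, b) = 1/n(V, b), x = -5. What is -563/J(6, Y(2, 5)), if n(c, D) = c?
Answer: -1126/5 ≈ -225.20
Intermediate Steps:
Y(V, b) = 1/V
J(W, p) = 5*p (J(W, p) = -p*(-5) = 5*p)
-563/J(6, Y(2, 5)) = -563/(5/2) = -563/(5*(½)) = -563/5/2 = -563*⅖ = -1126/5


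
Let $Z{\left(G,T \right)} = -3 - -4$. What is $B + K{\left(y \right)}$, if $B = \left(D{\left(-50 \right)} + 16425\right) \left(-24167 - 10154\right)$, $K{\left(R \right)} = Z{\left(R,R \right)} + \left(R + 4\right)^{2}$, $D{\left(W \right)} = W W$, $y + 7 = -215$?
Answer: $-649477400$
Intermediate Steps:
$y = -222$ ($y = -7 - 215 = -222$)
$D{\left(W \right)} = W^{2}$
$Z{\left(G,T \right)} = 1$ ($Z{\left(G,T \right)} = -3 + 4 = 1$)
$K{\left(R \right)} = 1 + \left(4 + R\right)^{2}$ ($K{\left(R \right)} = 1 + \left(R + 4\right)^{2} = 1 + \left(4 + R\right)^{2}$)
$B = -649524925$ ($B = \left(\left(-50\right)^{2} + 16425\right) \left(-24167 - 10154\right) = \left(2500 + 16425\right) \left(-34321\right) = 18925 \left(-34321\right) = -649524925$)
$B + K{\left(y \right)} = -649524925 + \left(1 + \left(4 - 222\right)^{2}\right) = -649524925 + \left(1 + \left(-218\right)^{2}\right) = -649524925 + \left(1 + 47524\right) = -649524925 + 47525 = -649477400$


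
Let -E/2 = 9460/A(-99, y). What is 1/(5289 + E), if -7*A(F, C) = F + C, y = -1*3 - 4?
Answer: 53/214097 ≈ 0.00024755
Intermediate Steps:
y = -7 (y = -3 - 4 = -7)
A(F, C) = -C/7 - F/7 (A(F, C) = -(F + C)/7 = -(C + F)/7 = -C/7 - F/7)
E = -66220/53 (E = -18920/(-⅐*(-7) - ⅐*(-99)) = -18920/(1 + 99/7) = -18920/106/7 = -18920*7/106 = -2*33110/53 = -66220/53 ≈ -1249.4)
1/(5289 + E) = 1/(5289 - 66220/53) = 1/(214097/53) = 53/214097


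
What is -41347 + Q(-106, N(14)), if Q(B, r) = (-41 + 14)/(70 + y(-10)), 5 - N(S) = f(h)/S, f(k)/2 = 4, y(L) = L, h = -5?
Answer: -826949/20 ≈ -41347.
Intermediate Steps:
f(k) = 8 (f(k) = 2*4 = 8)
N(S) = 5 - 8/S
Q(B, r) = -9/20 (Q(B, r) = (-41 + 14)/(70 - 10) = -27/60 = -27*1/60 = -9/20)
-41347 + Q(-106, N(14)) = -41347 - 9/20 = -826949/20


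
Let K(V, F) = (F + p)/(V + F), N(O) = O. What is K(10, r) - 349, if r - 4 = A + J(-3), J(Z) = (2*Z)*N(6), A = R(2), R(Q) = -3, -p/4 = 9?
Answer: -8654/25 ≈ -346.16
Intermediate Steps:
p = -36 (p = -4*9 = -36)
A = -3
J(Z) = 12*Z (J(Z) = (2*Z)*6 = 12*Z)
r = -35 (r = 4 + (-3 + 12*(-3)) = 4 + (-3 - 36) = 4 - 39 = -35)
K(V, F) = (-36 + F)/(F + V) (K(V, F) = (F - 36)/(V + F) = (-36 + F)/(F + V))
K(10, r) - 349 = (-36 - 35)/(-35 + 10) - 349 = -71/(-25) - 349 = -1/25*(-71) - 349 = 71/25 - 349 = -8654/25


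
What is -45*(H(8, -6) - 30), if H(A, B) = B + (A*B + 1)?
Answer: 3735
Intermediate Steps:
H(A, B) = 1 + B + A*B (H(A, B) = B + (1 + A*B) = 1 + B + A*B)
-45*(H(8, -6) - 30) = -45*((1 - 6 + 8*(-6)) - 30) = -45*((1 - 6 - 48) - 30) = -45*(-53 - 30) = -45*(-83) = 3735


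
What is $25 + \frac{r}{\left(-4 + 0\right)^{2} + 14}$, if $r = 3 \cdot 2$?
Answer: $\frac{126}{5} \approx 25.2$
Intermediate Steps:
$r = 6$
$25 + \frac{r}{\left(-4 + 0\right)^{2} + 14} = 25 + \frac{1}{\left(-4 + 0\right)^{2} + 14} \cdot 6 = 25 + \frac{1}{\left(-4\right)^{2} + 14} \cdot 6 = 25 + \frac{1}{16 + 14} \cdot 6 = 25 + \frac{1}{30} \cdot 6 = 25 + \frac{1}{5} = \frac{126}{5}$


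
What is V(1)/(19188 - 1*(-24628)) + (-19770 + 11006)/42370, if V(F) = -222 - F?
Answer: -196725967/928241960 ≈ -0.21193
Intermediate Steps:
V(1)/(19188 - 1*(-24628)) + (-19770 + 11006)/42370 = (-222 - 1*1)/(19188 - 1*(-24628)) + (-19770 + 11006)/42370 = (-222 - 1)/(19188 + 24628) - 8764*1/42370 = -223/43816 - 4382/21185 = -196725967/928241960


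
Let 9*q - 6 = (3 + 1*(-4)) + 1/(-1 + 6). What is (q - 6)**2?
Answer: 59536/2025 ≈ 29.400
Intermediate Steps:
q = 26/45 (q = 2/3 + ((3 + 1*(-4)) + 1/(-1 + 6))/9 = 2/3 + ((3 - 4) + 1/5)/9 = 2/3 + (-1 + 1*(1/5))/9 = 2/3 + (-1 + 1/5)/9 = 2/3 + (1/9)*(-4/5) = 2/3 - 4/45 = 26/45 ≈ 0.57778)
(q - 6)**2 = (26/45 - 6)**2 = (-244/45)**2 = 59536/2025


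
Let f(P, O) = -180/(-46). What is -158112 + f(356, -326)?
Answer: -3636486/23 ≈ -1.5811e+5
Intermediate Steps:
f(P, O) = 90/23 (f(P, O) = -180*(-1/46) = 90/23)
-158112 + f(356, -326) = -158112 + 90/23 = -3636486/23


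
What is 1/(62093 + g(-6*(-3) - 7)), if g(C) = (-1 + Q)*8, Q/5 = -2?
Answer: 1/62005 ≈ 1.6128e-5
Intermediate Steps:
Q = -10 (Q = 5*(-2) = -10)
g(C) = -88 (g(C) = (-1 - 10)*8 = -11*8 = -88)
1/(62093 + g(-6*(-3) - 7)) = 1/(62093 - 88) = 1/62005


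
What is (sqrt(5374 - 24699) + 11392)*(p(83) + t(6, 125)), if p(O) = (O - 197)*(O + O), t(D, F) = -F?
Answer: -217006208 - 95245*I*sqrt(773) ≈ -2.1701e+8 - 2.6481e+6*I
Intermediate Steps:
p(O) = 2*O*(-197 + O) (p(O) = (-197 + O)*(2*O) = 2*O*(-197 + O))
(sqrt(5374 - 24699) + 11392)*(p(83) + t(6, 125)) = (sqrt(5374 - 24699) + 11392)*(2*83*(-197 + 83) - 1*125) = (sqrt(-19325) + 11392)*(2*83*(-114) - 125) = (5*I*sqrt(773) + 11392)*(-18924 - 125) = (11392 + 5*I*sqrt(773))*(-19049) = -217006208 - 95245*I*sqrt(773)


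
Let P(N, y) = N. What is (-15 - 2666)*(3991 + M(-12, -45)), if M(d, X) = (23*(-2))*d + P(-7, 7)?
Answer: -12161016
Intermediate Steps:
M(d, X) = -7 - 46*d (M(d, X) = (23*(-2))*d - 7 = -46*d - 7 = -7 - 46*d)
(-15 - 2666)*(3991 + M(-12, -45)) = (-15 - 2666)*(3991 + (-7 - 46*(-12))) = -2681*(3991 + (-7 + 552)) = -2681*(3991 + 545) = -2681*4536 = -12161016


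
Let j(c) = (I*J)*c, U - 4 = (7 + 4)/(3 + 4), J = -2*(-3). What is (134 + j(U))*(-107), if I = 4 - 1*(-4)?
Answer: -300670/7 ≈ -42953.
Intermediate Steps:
I = 8 (I = 4 + 4 = 8)
J = 6
U = 39/7 (U = 4 + (7 + 4)/(3 + 4) = 4 + 11/7 = 39/7 ≈ 5.5714)
j(c) = 48*c (j(c) = (8*6)*c = 48*c)
(134 + j(U))*(-107) = (134 + 48*(39/7))*(-107) = (134 + 1872/7)*(-107) = (2810/7)*(-107) = -300670/7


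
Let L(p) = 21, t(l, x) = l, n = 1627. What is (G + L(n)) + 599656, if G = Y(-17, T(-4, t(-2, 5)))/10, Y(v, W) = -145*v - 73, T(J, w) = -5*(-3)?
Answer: 2999581/5 ≈ 5.9992e+5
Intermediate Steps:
T(J, w) = 15
Y(v, W) = -73 - 145*v
G = 1196/5 (G = (-73 - 145*(-17))/10 = (-73 + 2465)/10 = (1/10)*2392 = 1196/5 ≈ 239.20)
(G + L(n)) + 599656 = (1196/5 + 21) + 599656 = 1301/5 + 599656 = 2999581/5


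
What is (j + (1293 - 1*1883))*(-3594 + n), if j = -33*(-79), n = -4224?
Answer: -15768906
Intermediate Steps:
j = 2607
(j + (1293 - 1*1883))*(-3594 + n) = (2607 + (1293 - 1*1883))*(-3594 - 4224) = (2607 + (1293 - 1883))*(-7818) = (2607 - 590)*(-7818) = 2017*(-7818) = -15768906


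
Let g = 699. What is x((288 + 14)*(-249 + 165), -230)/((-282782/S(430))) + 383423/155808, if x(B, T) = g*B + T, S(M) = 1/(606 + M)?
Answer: 14386410830699/5705730872352 ≈ 2.5214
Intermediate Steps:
x(B, T) = T + 699*B (x(B, T) = 699*B + T = T + 699*B)
x((288 + 14)*(-249 + 165), -230)/((-282782/S(430))) + 383423/155808 = (-230 + 699*((288 + 14)*(-249 + 165)))/((-282782/(1/(606 + 430)))) + 383423/155808 = (-230 + 699*(302*(-84)))/((-282782/(1/1036))) + 383423*(1/155808) = (-230 + 699*(-25368))/((-282782/1/1036)) + 383423/155808 = (-230 - 17732232)/((-282782*1036)) + 383423/155808 = -17732462/(-292962152) + 383423/155808 = -17732462*(-1/292962152) + 383423/155808 = 8866231/146481076 + 383423/155808 = 14386410830699/5705730872352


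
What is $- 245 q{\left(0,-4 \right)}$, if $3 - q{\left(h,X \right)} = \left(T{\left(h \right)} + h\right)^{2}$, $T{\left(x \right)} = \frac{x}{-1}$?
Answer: $-735$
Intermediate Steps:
$T{\left(x \right)} = - x$ ($T{\left(x \right)} = x \left(-1\right) = - x$)
$q{\left(h,X \right)} = 3$ ($q{\left(h,X \right)} = 3 - \left(- h + h\right)^{2} = 3 - 0^{2} = 3 - 0 = 3 + 0 = 3$)
$- 245 q{\left(0,-4 \right)} = \left(-245\right) 3 = -735$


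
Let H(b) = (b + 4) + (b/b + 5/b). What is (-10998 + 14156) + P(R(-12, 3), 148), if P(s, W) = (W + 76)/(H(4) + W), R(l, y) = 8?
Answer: 1999910/633 ≈ 3159.4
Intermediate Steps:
H(b) = 5 + b + 5/b (H(b) = (4 + b) + (1 + 5/b) = 5 + b + 5/b)
P(s, W) = (76 + W)/(41/4 + W) (P(s, W) = (W + 76)/((5 + 4 + 5/4) + W) = (76 + W)/((5 + 4 + 5*(1/4)) + W) = (76 + W)/((5 + 4 + 5/4) + W) = (76 + W)/(41/4 + W))
(-10998 + 14156) + P(R(-12, 3), 148) = (-10998 + 14156) + 4*(76 + 148)/(41 + 4*148) = 3158 + 4*224/(41 + 592) = 3158 + 4*224/633 = 3158 + 4*(1/633)*224 = 3158 + 896/633 = 1999910/633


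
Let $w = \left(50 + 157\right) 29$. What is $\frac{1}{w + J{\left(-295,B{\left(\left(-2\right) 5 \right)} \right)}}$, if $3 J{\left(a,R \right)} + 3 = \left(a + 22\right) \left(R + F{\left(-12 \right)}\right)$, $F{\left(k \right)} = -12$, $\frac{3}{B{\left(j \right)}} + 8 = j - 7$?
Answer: $\frac{25}{177623} \approx 0.00014075$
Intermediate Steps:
$B{\left(j \right)} = \frac{3}{-15 + j}$ ($B{\left(j \right)} = \frac{3}{-8 + \left(j - 7\right)} = \frac{3}{-8 + \left(-7 + j\right)} = \frac{3}{-15 + j}$)
$J{\left(a,R \right)} = -1 + \frac{\left(-12 + R\right) \left(22 + a\right)}{3}$ ($J{\left(a,R \right)} = -1 + \frac{\left(a + 22\right) \left(R - 12\right)}{3} = -1 + \frac{\left(22 + a\right) \left(-12 + R\right)}{3} = -1 + \frac{\left(-12 + R\right) \left(22 + a\right)}{3}$)
$w = 6003$ ($w = 207 \cdot 29 = 6003$)
$\frac{1}{w + J{\left(-295,B{\left(\left(-2\right) 5 \right)} \right)}} = \frac{1}{6003 + \left(-89 - -1180 + \frac{22 \frac{3}{-15 - 10}}{3} + \frac{1}{3} \frac{3}{-15 - 10} \left(-295\right)\right)} = \frac{1}{6003 + \left(-89 + 1180 + \frac{22 \frac{3}{-15 - 10}}{3} + \frac{1}{3} \frac{3}{-15 - 10} \left(-295\right)\right)} = \frac{1}{6003 + \left(-89 + 1180 + \frac{22 \frac{3}{-25}}{3} + \frac{1}{3} \frac{3}{-25} \left(-295\right)\right)} = \frac{1}{6003 + \left(-89 + 1180 + \frac{22 \cdot 3 \left(- \frac{1}{25}\right)}{3} + \frac{1}{3} \cdot 3 \left(- \frac{1}{25}\right) \left(-295\right)\right)} = \frac{1}{6003 + \left(-89 + 1180 + \frac{22}{3} \left(- \frac{3}{25}\right) + \frac{1}{3} \left(- \frac{3}{25}\right) \left(-295\right)\right)} = \frac{1}{6003 + \left(-89 + 1180 - \frac{22}{25} + \frac{59}{5}\right)} = \frac{1}{6003 + \frac{27548}{25}} = \frac{1}{\frac{177623}{25}} = \frac{25}{177623}$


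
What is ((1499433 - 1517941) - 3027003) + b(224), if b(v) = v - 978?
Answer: -3046265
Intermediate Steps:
b(v) = -978 + v
((1499433 - 1517941) - 3027003) + b(224) = ((1499433 - 1517941) - 3027003) + (-978 + 224) = (-18508 - 3027003) - 754 = -3045511 - 754 = -3046265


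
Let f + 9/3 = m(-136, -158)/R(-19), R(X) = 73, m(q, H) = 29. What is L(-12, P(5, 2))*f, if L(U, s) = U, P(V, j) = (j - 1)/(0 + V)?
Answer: 2280/73 ≈ 31.233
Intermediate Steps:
P(V, j) = (-1 + j)/V
f = -190/73 (f = -3 + 29/73 = -190/73 ≈ -2.6027)
L(-12, P(5, 2))*f = -12*(-190/73) = 2280/73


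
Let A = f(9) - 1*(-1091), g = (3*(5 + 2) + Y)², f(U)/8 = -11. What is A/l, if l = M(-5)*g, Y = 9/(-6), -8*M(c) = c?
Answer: 32096/7605 ≈ 4.2204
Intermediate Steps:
M(c) = -c/8
f(U) = -88 (f(U) = 8*(-11) = -88)
Y = -3/2 (Y = 9*(-⅙) = -3/2 ≈ -1.5000)
g = 1521/4 (g = (3*(5 + 2) - 3/2)² = (3*7 - 3/2)² = (21 - 3/2)² = (39/2)² = 1521/4 ≈ 380.25)
l = 7605/32 (l = -⅛*(-5)*(1521/4) = (5/8)*(1521/4) = 7605/32 ≈ 237.66)
A = 1003 (A = -88 - 1*(-1091) = -88 + 1091 = 1003)
A/l = 1003/(7605/32) = 1003*(32/7605) = 32096/7605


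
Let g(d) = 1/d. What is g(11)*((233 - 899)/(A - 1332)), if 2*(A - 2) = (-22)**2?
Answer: 333/5984 ≈ 0.055648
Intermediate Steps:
A = 244 (A = 2 + (1/2)*(-22)**2 = 2 + (1/2)*484 = 2 + 242 = 244)
g(11)*((233 - 899)/(A - 1332)) = ((233 - 899)/(244 - 1332))/11 = (-666/(-1088))/11 = (-666*(-1/1088))/11 = (1/11)*(333/544) = 333/5984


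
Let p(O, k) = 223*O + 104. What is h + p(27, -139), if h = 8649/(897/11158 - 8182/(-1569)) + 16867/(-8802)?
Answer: 6328991979171263/815964315498 ≈ 7756.5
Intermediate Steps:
p(O, k) = 104 + 223*O
h = 1331210546746013/815964315498 (h = 8649/(897*(1/11158) - 8182*(-1/1569)) + 16867*(-1/8802) = 8649/(897/11158 + 8182/1569) - 16867/8802 = 8649/(92702149/17506902) - 16867/8802 = 8649*(17506902/92702149) - 16867/8802 = 151417195398/92702149 - 16867/8802 = 1331210546746013/815964315498 ≈ 1631.5)
h + p(27, -139) = 1331210546746013/815964315498 + (104 + 223*27) = 1331210546746013/815964315498 + (104 + 6021) = 1331210546746013/815964315498 + 6125 = 6328991979171263/815964315498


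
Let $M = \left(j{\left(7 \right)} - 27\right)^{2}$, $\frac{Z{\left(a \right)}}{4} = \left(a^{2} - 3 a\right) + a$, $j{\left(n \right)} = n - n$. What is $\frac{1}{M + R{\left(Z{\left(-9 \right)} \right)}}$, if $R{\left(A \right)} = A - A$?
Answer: $\frac{1}{729} \approx 0.0013717$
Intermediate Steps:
$j{\left(n \right)} = 0$
$Z{\left(a \right)} = - 8 a + 4 a^{2}$ ($Z{\left(a \right)} = 4 \left(\left(a^{2} - 3 a\right) + a\right) = 4 \left(a^{2} - 2 a\right) = - 8 a + 4 a^{2}$)
$R{\left(A \right)} = 0$
$M = 729$ ($M = \left(0 - 27\right)^{2} = \left(-27\right)^{2} = 729$)
$\frac{1}{M + R{\left(Z{\left(-9 \right)} \right)}} = \frac{1}{729 + 0} = \frac{1}{729}$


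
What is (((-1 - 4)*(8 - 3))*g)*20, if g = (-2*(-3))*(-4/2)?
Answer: 6000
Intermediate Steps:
g = -12 (g = 6*(-4*½) = 6*(-2) = -12)
(((-1 - 4)*(8 - 3))*g)*20 = (((-1 - 4)*(8 - 3))*(-12))*20 = (-5*5*(-12))*20 = -25*(-12)*20 = 300*20 = 6000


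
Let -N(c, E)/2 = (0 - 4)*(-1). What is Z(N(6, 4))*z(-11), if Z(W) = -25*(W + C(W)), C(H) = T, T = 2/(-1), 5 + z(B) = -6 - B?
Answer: 0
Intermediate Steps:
z(B) = -11 - B (z(B) = -5 + (-6 - B) = -11 - B)
N(c, E) = -8 (N(c, E) = -2*(0 - 4)*(-1) = -(-8)*(-1) = -2*4 = -8)
T = -2 (T = 2*(-1) = -2)
C(H) = -2
Z(W) = 50 - 25*W (Z(W) = -25*(W - 2) = -25*(-2 + W) = 50 - 25*W)
Z(N(6, 4))*z(-11) = (50 - 25*(-8))*(-11 - 1*(-11)) = (50 + 200)*(-11 + 11) = 250*0 = 0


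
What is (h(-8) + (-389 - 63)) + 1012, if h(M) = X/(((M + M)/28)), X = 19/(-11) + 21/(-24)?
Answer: 198723/352 ≈ 564.55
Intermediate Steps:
X = -229/88 (X = 19*(-1/11) + 21*(-1/24) = -19/11 - 7/8 = -229/88 ≈ -2.6023)
h(M) = -1603/(44*M) (h(M) = -229*28/(M + M)/88 = -229*14/M/88 = -1603/(44*M))
(h(-8) + (-389 - 63)) + 1012 = (-1603/44/(-8) + (-389 - 63)) + 1012 = (-1603/44*(-⅛) - 452) + 1012 = (1603/352 - 452) + 1012 = -157501/352 + 1012 = 198723/352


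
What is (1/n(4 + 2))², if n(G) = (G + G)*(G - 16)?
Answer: 1/14400 ≈ 6.9444e-5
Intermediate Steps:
n(G) = 2*G*(-16 + G) (n(G) = (2*G)*(-16 + G) = 2*G*(-16 + G))
(1/n(4 + 2))² = (1/(2*(4 + 2)*(-16 + (4 + 2))))² = (1/(2*6*(-16 + 6)))² = (1/(2*6*(-10)))² = (1/(-120))² = (-1/120)² = 1/14400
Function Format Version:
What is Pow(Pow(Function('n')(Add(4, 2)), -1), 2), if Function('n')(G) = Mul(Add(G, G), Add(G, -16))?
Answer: Rational(1, 14400) ≈ 6.9444e-5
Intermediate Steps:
Function('n')(G) = Mul(2, G, Add(-16, G)) (Function('n')(G) = Mul(Mul(2, G), Add(-16, G)) = Mul(2, G, Add(-16, G)))
Pow(Pow(Function('n')(Add(4, 2)), -1), 2) = Pow(Pow(Mul(2, Add(4, 2), Add(-16, Add(4, 2))), -1), 2) = Pow(Pow(Mul(2, 6, Add(-16, 6)), -1), 2) = Pow(Pow(Mul(2, 6, -10), -1), 2) = Pow(Pow(-120, -1), 2) = Pow(Rational(-1, 120), 2) = Rational(1, 14400)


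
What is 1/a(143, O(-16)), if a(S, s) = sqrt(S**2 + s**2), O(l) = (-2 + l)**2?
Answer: sqrt(5017)/25085 ≈ 0.0028236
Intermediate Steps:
1/a(143, O(-16)) = 1/(sqrt(143**2 + ((-2 - 16)**2)**2)) = 1/(sqrt(20449 + ((-18)**2)**2)) = 1/(sqrt(20449 + 324**2)) = 1/(sqrt(20449 + 104976)) = 1/(sqrt(125425)) = 1/(5*sqrt(5017)) = sqrt(5017)/25085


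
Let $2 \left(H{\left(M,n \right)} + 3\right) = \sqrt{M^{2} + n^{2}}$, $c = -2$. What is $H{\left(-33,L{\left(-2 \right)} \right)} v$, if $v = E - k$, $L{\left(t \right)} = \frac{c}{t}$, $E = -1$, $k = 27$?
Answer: $84 - 14 \sqrt{1090} \approx -378.21$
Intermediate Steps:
$L{\left(t \right)} = - \frac{2}{t}$
$v = -28$ ($v = -1 - 27 = -28$)
$H{\left(M,n \right)} = -3 + \frac{\sqrt{M^{2} + n^{2}}}{2}$
$H{\left(-33,L{\left(-2 \right)} \right)} v = \left(-3 + \frac{\sqrt{\left(-33\right)^{2} + \left(- \frac{2}{-2}\right)^{2}}}{2}\right) \left(-28\right) = \left(-3 + \frac{\sqrt{1089 + \left(\left(-2\right) \left(- \frac{1}{2}\right)\right)^{2}}}{2}\right) \left(-28\right) = \left(-3 + \frac{\sqrt{1089 + 1^{2}}}{2}\right) \left(-28\right) = \left(-3 + \frac{\sqrt{1089 + 1}}{2}\right) \left(-28\right) = \left(-3 + \frac{\sqrt{1090}}{2}\right) \left(-28\right) = 84 - 14 \sqrt{1090}$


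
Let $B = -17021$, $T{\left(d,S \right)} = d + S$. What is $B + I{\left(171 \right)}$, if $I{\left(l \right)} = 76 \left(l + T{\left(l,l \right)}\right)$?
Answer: $21967$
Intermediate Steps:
$T{\left(d,S \right)} = S + d$
$I{\left(l \right)} = 228 l$ ($I{\left(l \right)} = 76 \left(l + \left(l + l\right)\right) = 76 \left(l + 2 l\right) = 76 \cdot 3 l = 228 l$)
$B + I{\left(171 \right)} = -17021 + 228 \cdot 171 = -17021 + 38988 = 21967$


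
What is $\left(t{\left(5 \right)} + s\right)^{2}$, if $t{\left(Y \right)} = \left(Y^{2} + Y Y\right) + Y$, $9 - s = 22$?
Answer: $1764$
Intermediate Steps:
$s = -13$ ($s = 9 - 22 = -13$)
$t{\left(Y \right)} = Y + 2 Y^{2}$ ($t{\left(Y \right)} = \left(Y^{2} + Y^{2}\right) + Y = 2 Y^{2} + Y = Y + 2 Y^{2}$)
$\left(t{\left(5 \right)} + s\right)^{2} = \left(5 \left(1 + 2 \cdot 5\right) - 13\right)^{2} = \left(5 \left(1 + 10\right) - 13\right)^{2} = \left(5 \cdot 11 - 13\right)^{2} = \left(55 - 13\right)^{2} = 42^{2} = 1764$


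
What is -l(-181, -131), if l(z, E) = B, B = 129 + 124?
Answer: -253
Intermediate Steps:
B = 253
l(z, E) = 253
-l(-181, -131) = -1*253 = -253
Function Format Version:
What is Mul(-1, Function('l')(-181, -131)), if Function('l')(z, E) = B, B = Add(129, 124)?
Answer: -253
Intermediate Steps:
B = 253
Function('l')(z, E) = 253
Mul(-1, Function('l')(-181, -131)) = Mul(-1, 253) = -253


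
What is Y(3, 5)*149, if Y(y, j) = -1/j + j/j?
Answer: 596/5 ≈ 119.20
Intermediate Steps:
Y(y, j) = 1 - 1/j (Y(y, j) = -1/j + 1 = 1 - 1/j)
Y(3, 5)*149 = ((-1 + 5)/5)*149 = ((1/5)*4)*149 = (4/5)*149 = 596/5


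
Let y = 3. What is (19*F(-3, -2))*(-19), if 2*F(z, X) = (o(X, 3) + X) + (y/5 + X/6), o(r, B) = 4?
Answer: -6137/15 ≈ -409.13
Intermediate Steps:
F(z, X) = 23/10 + 7*X/12 (F(z, X) = ((4 + X) + (3/5 + X/6))/2 = (23/5 + 7*X/6)/2 = 23/10 + 7*X/12)
(19*F(-3, -2))*(-19) = (19*(23/10 + (7/12)*(-2)))*(-19) = (19*(23/10 - 7/6))*(-19) = (19*(17/15))*(-19) = (323/15)*(-19) = -6137/15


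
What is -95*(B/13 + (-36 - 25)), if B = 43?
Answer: 71250/13 ≈ 5480.8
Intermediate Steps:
-95*(B/13 + (-36 - 25)) = -95*(43/13 + (-36 - 25)) = -95*(43*(1/13) - 61) = -95*(43/13 - 61) = -95*(-750/13) = 71250/13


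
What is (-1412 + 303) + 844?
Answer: -265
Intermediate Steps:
(-1412 + 303) + 844 = -1109 + 844 = -265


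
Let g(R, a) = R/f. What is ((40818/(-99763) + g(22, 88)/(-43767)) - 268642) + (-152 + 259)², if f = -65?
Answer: -72994387920889049/283811269365 ≈ -2.5719e+5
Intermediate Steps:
g(R, a) = -R/65 (g(R, a) = R/(-65) = R*(-1/65) = -R/65)
((40818/(-99763) + g(22, 88)/(-43767)) - 268642) + (-152 + 259)² = ((40818/(-99763) - 1/65*22/(-43767)) - 268642) + (-152 + 259)² = ((40818*(-1/99763) - 22/65*(-1/43767)) - 268642) + 107² = ((-40818/99763 + 22/2844855) - 268642) + 11449 = (-116119096604/283811269365 - 268642) + 11449 = -76243743143848934/283811269365 + 11449 = -72994387920889049/283811269365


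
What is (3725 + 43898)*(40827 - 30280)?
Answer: 502279781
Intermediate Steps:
(3725 + 43898)*(40827 - 30280) = 47623*10547 = 502279781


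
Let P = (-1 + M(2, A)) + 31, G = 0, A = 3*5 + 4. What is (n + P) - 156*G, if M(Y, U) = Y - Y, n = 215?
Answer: 245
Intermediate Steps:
A = 19 (A = 15 + 4 = 19)
M(Y, U) = 0
P = 30 (P = (-1 + 0) + 31 = -1 + 31 = 30)
(n + P) - 156*G = (215 + 30) - 156*0 = 245 + 0 = 245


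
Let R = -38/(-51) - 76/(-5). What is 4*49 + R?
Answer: 54046/255 ≈ 211.95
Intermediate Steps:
R = 4066/255 (R = -38*(-1/51) - 76*(-1/5) = 38/51 + 76/5 = 4066/255 ≈ 15.945)
4*49 + R = 4*49 + 4066/255 = 196 + 4066/255 = 54046/255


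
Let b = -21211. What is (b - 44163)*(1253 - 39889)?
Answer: 2525789864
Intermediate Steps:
(b - 44163)*(1253 - 39889) = (-21211 - 44163)*(1253 - 39889) = -65374*(-38636) = 2525789864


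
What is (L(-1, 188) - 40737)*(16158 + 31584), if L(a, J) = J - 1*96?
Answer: -1940473590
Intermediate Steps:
L(a, J) = -96 + J (L(a, J) = J - 96 = -96 + J)
(L(-1, 188) - 40737)*(16158 + 31584) = ((-96 + 188) - 40737)*(16158 + 31584) = (92 - 40737)*47742 = -40645*47742 = -1940473590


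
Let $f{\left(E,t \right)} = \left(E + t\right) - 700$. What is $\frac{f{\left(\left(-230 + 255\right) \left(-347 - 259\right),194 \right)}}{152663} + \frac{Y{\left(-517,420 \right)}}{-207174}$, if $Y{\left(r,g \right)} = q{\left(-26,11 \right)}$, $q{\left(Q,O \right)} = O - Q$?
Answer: $- \frac{3249164675}{31627804362} \approx -0.10273$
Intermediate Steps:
$Y{\left(r,g \right)} = 37$ ($Y{\left(r,g \right)} = 11 - -26 = 11 + 26 = 37$)
$f{\left(E,t \right)} = -700 + E + t$
$\frac{f{\left(\left(-230 + 255\right) \left(-347 - 259\right),194 \right)}}{152663} + \frac{Y{\left(-517,420 \right)}}{-207174} = \frac{-700 + \left(-230 + 255\right) \left(-347 - 259\right) + 194}{152663} + \frac{37}{-207174} = \left(-700 + 25 \left(-606\right) + 194\right) \frac{1}{152663} + 37 \left(- \frac{1}{207174}\right) = \left(-700 - 15150 + 194\right) \frac{1}{152663} - \frac{37}{207174} = \left(-15656\right) \frac{1}{152663} - \frac{37}{207174} = - \frac{15656}{152663} - \frac{37}{207174} = - \frac{3249164675}{31627804362}$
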